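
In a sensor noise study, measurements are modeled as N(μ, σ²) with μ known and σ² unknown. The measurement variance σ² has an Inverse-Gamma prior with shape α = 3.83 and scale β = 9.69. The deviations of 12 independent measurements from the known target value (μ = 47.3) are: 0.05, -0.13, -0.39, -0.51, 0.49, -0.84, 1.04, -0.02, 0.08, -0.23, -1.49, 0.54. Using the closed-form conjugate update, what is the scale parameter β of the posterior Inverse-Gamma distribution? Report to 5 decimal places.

12.20515

With known mean μ and an Inverse-Gamma(α, β) prior on σ², the Normal likelihood is conjugate: posterior is Inv-Gamma(α + n/2, β + Σ(xᵢ−μ)²/2).
Σ(xᵢ−μ)² = (0.05)² + (-0.13)² + (-0.39)² + (-0.51)² + (0.49)² + (-0.84)² + (1.04)² + (-0.02)² + (0.08)² + (-0.23)² + (-1.49)² + (0.54)² = 5.0303.
Posterior: Inv-Gamma(3.83 + 12/2, 9.69 + 5.0303/2) = Inv-Gamma(9.83, 12.20515).
Posterior β = 12.20515.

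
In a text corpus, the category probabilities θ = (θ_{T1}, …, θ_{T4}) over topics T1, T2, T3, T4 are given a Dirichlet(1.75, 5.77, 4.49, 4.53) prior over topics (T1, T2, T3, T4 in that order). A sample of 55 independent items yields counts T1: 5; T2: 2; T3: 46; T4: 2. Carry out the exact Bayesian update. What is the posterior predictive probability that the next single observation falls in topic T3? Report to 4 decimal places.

The Dirichlet prior is conjugate to the Multinomial likelihood: each posterior αⱼ = prior αⱼ + observed count nⱼ.
Posterior concentration: (6.75, 7.77, 50.49, 6.53), total = 71.54.
P(next = T3 | data) = α_{T3}/Σα = 0.7058.

0.7058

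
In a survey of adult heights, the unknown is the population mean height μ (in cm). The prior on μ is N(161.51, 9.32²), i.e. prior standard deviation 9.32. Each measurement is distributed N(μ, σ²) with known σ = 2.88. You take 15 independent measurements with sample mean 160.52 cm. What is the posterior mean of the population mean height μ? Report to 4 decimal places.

160.5263

For Normal data with known variance σ², a Normal(μ₀, σ₀²) prior on μ is conjugate. Posterior precision = 1/σ₀² + n/σ²; posterior mean is the precision-weighted average of μ₀ and x̄.
n·x̄ = 15·160.52 = 2407.8.
σ₀² = 9.32² = 86.8624, σ² = 2.88² = 8.2944; σ² + n·σ₀² = 8.2944 + 15·86.8624 = 1311.2304.
Posterior mean = (μ₀/σ₀² + n·x̄/σ²)/(1/σ₀² + n/σ²) = (σ²·μ₀ + σ₀²·n·x̄)/(σ² + n·σ₀²) = (8.2944·161.51 + 86.8624·2407.8)/1311.2304 = 210486.915264/1311.2304 = 160.5263.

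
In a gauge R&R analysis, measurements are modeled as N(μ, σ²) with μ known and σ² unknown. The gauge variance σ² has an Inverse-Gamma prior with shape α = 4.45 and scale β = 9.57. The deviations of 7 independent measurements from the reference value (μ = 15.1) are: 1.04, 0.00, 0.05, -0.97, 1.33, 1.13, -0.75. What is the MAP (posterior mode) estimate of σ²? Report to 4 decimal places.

With known mean μ and an Inverse-Gamma(α, β) prior on σ², the Normal likelihood is conjugate: posterior is Inv-Gamma(α + n/2, β + Σ(xᵢ−μ)²/2).
Σ(xᵢ−μ)² = (1.04)² + (0.00)² + (0.05)² + (-0.97)² + (1.33)² + (1.13)² + (-0.75)² = 5.6333.
Posterior: Inv-Gamma(4.45 + 7/2, 9.57 + 5.6333/2) = Inv-Gamma(7.95, 12.38665).
Mode = β/(α+1) = 12.38665/8.95 = 1.3840.

1.3840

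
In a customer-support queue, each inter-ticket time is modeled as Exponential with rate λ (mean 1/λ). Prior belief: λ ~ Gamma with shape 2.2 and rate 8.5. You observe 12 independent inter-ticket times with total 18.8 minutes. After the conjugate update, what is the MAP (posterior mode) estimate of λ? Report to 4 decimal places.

0.4835

With a Gamma(shape α, rate β) prior on the exponential rate λ, the posterior after n observations with total T = Σxᵢ is Gamma(α+n, β+T).
Posterior: Gamma(2.2+12, 8.5+18.8) = Gamma(14.2, 27.3).
Mode = (α−1)/β = 0.4835.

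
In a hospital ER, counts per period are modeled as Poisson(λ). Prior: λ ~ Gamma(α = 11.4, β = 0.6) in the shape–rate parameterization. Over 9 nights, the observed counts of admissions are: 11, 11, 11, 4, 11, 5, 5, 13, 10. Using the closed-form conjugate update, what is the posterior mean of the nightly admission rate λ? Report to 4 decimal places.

With a Gamma(shape α, rate β) prior, the Poisson likelihood is conjugate: the posterior is Gamma(α + ΣXᵢ, β + n).
Sum of counts S = 81 over n = 9 nights.
Posterior: Gamma(α+S, β+n) = Gamma(11.4+81, 0.6+9) = Gamma(92.4, 9.6).
Posterior mean = α/β = 92.4/9.6 = 9.6250.

9.6250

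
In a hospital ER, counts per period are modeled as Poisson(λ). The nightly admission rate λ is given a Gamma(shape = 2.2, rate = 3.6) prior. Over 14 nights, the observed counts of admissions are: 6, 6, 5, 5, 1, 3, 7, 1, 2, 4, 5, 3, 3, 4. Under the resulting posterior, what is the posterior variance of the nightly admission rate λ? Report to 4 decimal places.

0.1847

With a Gamma(shape α, rate β) prior, the Poisson likelihood is conjugate: the posterior is Gamma(α + ΣXᵢ, β + n).
Sum of counts S = 55 over n = 14 nights.
Posterior: Gamma(α+S, β+n) = Gamma(2.2+55, 3.6+14) = Gamma(57.2, 17.6).
Var = α/β² = 57.2/17.6² = 0.1847.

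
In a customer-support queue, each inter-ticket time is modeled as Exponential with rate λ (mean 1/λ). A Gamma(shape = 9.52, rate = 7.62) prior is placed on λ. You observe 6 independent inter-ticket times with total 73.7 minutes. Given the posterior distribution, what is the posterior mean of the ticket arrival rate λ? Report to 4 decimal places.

0.1909

With a Gamma(shape α, rate β) prior on the exponential rate λ, the posterior after n observations with total T = Σxᵢ is Gamma(α+n, β+T).
Posterior: Gamma(9.52+6, 7.62+73.7) = Gamma(15.52, 81.32).
Posterior mean of λ = α/β = 15.52/81.32 = 0.1909.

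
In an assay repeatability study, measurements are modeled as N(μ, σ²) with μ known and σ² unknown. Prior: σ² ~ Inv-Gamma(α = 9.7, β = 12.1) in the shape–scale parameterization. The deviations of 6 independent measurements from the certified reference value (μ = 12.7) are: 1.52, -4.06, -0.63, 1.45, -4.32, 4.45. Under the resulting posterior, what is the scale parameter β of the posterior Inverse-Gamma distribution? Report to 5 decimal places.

With known mean μ and an Inverse-Gamma(α, β) prior on σ², the Normal likelihood is conjugate: posterior is Inv-Gamma(α + n/2, β + Σ(xᵢ−μ)²/2).
Σ(xᵢ−μ)² = (1.52)² + (-4.06)² + (-0.63)² + (1.45)² + (-4.32)² + (4.45)² = 59.7583.
Posterior: Inv-Gamma(9.7 + 6/2, 12.1 + 59.7583/2) = Inv-Gamma(12.70, 41.97915).
Posterior β = 41.97915.

41.97915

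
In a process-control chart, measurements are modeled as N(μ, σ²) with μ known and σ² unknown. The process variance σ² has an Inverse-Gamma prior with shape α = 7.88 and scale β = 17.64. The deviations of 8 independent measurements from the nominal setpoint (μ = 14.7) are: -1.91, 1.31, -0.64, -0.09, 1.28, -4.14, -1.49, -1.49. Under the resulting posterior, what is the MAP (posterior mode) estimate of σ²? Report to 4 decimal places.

2.4953

With known mean μ and an Inverse-Gamma(α, β) prior on σ², the Normal likelihood is conjugate: posterior is Inv-Gamma(α + n/2, β + Σ(xᵢ−μ)²/2).
Σ(xᵢ−μ)² = (-1.91)² + (1.31)² + (-0.64)² + (-0.09)² + (1.28)² + (-4.14)² + (-1.49)² + (-1.49)² = 29.0001.
Posterior: Inv-Gamma(7.88 + 8/2, 17.64 + 29.0001/2) = Inv-Gamma(11.88, 32.14005).
Mode = β/(α+1) = 32.14005/12.88 = 2.4953.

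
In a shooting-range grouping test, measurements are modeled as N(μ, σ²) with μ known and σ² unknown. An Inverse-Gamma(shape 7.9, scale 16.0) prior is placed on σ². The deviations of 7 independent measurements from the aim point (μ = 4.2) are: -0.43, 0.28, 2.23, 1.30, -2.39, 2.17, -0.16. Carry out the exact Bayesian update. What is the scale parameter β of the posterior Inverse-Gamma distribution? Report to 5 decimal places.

With known mean μ and an Inverse-Gamma(α, β) prior on σ², the Normal likelihood is conjugate: posterior is Inv-Gamma(α + n/2, β + Σ(xᵢ−μ)²/2).
Σ(xᵢ−μ)² = (-0.43)² + (0.28)² + (2.23)² + (1.30)² + (-2.39)² + (2.17)² + (-0.16)² = 17.3728.
Posterior: Inv-Gamma(7.9 + 7/2, 16.0 + 17.3728/2) = Inv-Gamma(11.40, 24.68640).
Posterior β = 24.68640.

24.68640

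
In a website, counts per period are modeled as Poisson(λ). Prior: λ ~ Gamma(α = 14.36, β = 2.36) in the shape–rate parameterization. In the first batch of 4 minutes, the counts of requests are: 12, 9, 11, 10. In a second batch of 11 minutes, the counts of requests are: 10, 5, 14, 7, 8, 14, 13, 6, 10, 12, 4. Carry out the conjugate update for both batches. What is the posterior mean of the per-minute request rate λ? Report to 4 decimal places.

9.1797

With a Gamma(shape α, rate β) prior, the Poisson likelihood is conjugate: the posterior is Gamma(α + ΣXᵢ, β + n).
Batch 1: sum of counts S = 42 over n = 4 minutes.
After batch 1: Gamma(α+S, β+n) = Gamma(14.36+42, 2.36+4) = Gamma(56.36, 6.36).
Batch 2: sum of counts S = 103 over n = 11 minutes.
After batch 2: Gamma(α+S, β+n) = Gamma(56.36+103, 6.36+11) = Gamma(159.36, 17.36).
Posterior mean = α/β = 159.36/17.36 = 9.1797.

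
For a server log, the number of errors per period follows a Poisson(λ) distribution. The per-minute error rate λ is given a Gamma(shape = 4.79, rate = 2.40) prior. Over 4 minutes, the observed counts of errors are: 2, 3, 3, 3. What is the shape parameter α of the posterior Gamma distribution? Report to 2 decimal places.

With a Gamma(shape α, rate β) prior, the Poisson likelihood is conjugate: the posterior is Gamma(α + ΣXᵢ, β + n).
Sum of counts S = 11 over n = 4 minutes.
Posterior: Gamma(α+S, β+n) = Gamma(4.79+11, 2.40+4) = Gamma(15.79, 6.40).
Posterior α = 15.79.

15.79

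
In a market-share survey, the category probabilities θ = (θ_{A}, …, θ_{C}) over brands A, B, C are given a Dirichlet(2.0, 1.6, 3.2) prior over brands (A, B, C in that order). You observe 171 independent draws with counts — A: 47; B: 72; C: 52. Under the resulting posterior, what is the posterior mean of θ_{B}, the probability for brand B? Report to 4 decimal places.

The Dirichlet prior is conjugate to the Multinomial likelihood: each posterior αⱼ = prior αⱼ + observed count nⱼ.
Posterior concentration: (49.0, 73.6, 55.2), total = 177.8.
E[θ_{B}|data] = α_{B}/Σα = 73.6/177.8 = 0.4139.

0.4139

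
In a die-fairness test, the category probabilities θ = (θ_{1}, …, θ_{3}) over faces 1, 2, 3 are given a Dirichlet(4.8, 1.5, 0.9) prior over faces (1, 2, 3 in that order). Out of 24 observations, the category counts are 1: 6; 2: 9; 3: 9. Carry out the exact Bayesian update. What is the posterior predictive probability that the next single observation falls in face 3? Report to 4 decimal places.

The Dirichlet prior is conjugate to the Multinomial likelihood: each posterior αⱼ = prior αⱼ + observed count nⱼ.
Posterior concentration: (10.8, 10.5, 9.9), total = 31.2.
P(next = 3 | data) = α_{3}/Σα = 0.3173.

0.3173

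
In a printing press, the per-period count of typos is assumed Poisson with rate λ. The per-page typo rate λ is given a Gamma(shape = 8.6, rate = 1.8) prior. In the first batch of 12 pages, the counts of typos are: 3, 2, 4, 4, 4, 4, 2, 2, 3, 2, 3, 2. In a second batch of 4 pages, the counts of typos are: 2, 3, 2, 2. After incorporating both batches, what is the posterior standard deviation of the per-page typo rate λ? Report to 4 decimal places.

0.4074

With a Gamma(shape α, rate β) prior, the Poisson likelihood is conjugate: the posterior is Gamma(α + ΣXᵢ, β + n).
Batch 1: sum of counts S = 35 over n = 12 pages.
After batch 1: Gamma(α+S, β+n) = Gamma(8.6+35, 1.8+12) = Gamma(43.6, 13.8).
Batch 2: sum of counts S = 9 over n = 4 pages.
After batch 2: Gamma(α+S, β+n) = Gamma(43.6+9, 13.8+4) = Gamma(52.6, 17.8).
SD = √α/β = √52.6/17.8 = 0.4074.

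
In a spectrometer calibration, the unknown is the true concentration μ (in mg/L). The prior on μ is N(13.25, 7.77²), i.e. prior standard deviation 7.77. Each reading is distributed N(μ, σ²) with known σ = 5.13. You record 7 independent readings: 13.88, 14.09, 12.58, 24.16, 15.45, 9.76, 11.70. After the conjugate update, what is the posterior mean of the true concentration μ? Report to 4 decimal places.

For Normal data with known variance σ², a Normal(μ₀, σ₀²) prior on μ is conjugate. Posterior precision = 1/σ₀² + n/σ²; posterior mean is the precision-weighted average of μ₀ and x̄.
Σxᵢ = 13.88 + 14.09 + 12.58 + 24.16 + 15.45 + 9.76 + 11.70 = 101.62, so n·x̄ = 101.62.
σ₀² = 7.77² = 60.3729, σ² = 5.13² = 26.3169; σ² + n·σ₀² = 26.3169 + 7·60.3729 = 448.9272.
Posterior mean = (μ₀/σ₀² + n·x̄/σ²)/(1/σ₀² + n/σ²) = (σ²·μ₀ + σ₀²·n·x̄)/(σ² + n·σ₀²) = (26.3169·13.25 + 60.3729·101.62)/448.9272 = 6483.793023/448.9272 = 14.4429.

14.4429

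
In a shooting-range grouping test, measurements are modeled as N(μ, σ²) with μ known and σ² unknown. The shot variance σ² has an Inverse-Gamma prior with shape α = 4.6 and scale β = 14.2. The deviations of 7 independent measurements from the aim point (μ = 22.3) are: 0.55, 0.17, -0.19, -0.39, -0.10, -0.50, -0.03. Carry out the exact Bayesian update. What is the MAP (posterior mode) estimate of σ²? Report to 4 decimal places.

1.6033

With known mean μ and an Inverse-Gamma(α, β) prior on σ², the Normal likelihood is conjugate: posterior is Inv-Gamma(α + n/2, β + Σ(xᵢ−μ)²/2).
Σ(xᵢ−μ)² = (0.55)² + (0.17)² + (-0.19)² + (-0.39)² + (-0.10)² + (-0.50)² + (-0.03)² = 0.7805.
Posterior: Inv-Gamma(4.6 + 7/2, 14.2 + 0.7805/2) = Inv-Gamma(8.10, 14.59025).
Mode = β/(α+1) = 14.59025/9.10 = 1.6033.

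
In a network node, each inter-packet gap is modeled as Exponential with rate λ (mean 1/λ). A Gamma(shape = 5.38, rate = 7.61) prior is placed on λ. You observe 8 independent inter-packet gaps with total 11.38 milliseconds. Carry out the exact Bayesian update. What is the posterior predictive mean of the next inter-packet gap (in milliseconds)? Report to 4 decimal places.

1.5339

With a Gamma(shape α, rate β) prior on the exponential rate λ, the posterior after n observations with total T = Σxᵢ is Gamma(α+n, β+T).
Posterior: Gamma(5.38+8, 7.61+11.38) = Gamma(13.38, 18.99).
The predictive distribution for the next observation is Lomax; its mean is β/(α−1) = 18.99/12.38 = 1.5339.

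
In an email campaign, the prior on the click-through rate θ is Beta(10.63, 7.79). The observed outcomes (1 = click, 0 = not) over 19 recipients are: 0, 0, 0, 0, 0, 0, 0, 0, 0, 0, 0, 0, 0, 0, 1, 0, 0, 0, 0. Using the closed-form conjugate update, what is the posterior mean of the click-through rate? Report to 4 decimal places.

0.3108

The Beta prior is conjugate to a Binomial/Bernoulli likelihood; the update adds successes to α and failures to β.
Posterior: Beta(α+k, β+n−k) = Beta(10.63+1, 7.79+18) = Beta(11.63, 25.79).
Posterior mean = α/(α+β) = 11.63/37.42 = 0.3108.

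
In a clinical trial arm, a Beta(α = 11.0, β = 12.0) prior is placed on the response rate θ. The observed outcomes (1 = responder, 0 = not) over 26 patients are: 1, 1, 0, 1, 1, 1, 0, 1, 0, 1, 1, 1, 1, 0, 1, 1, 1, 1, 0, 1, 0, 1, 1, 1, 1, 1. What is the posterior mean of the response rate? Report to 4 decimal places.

The Beta prior is conjugate to a Binomial/Bernoulli likelihood; the update adds successes to α and failures to β.
Posterior: Beta(α+k, β+n−k) = Beta(11.0+20, 12.0+6) = Beta(31.0, 18.0).
Posterior mean = α/(α+β) = 31.0/49.0 = 0.6327.

0.6327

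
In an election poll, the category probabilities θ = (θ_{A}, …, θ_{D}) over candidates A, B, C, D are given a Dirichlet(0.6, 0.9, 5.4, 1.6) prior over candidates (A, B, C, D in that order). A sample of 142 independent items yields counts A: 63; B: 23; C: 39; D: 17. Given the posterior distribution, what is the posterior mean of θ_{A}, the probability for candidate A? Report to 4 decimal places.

The Dirichlet prior is conjugate to the Multinomial likelihood: each posterior αⱼ = prior αⱼ + observed count nⱼ.
Posterior concentration: (63.6, 23.9, 44.4, 18.6), total = 150.5.
E[θ_{A}|data] = α_{A}/Σα = 63.6/150.5 = 0.4226.

0.4226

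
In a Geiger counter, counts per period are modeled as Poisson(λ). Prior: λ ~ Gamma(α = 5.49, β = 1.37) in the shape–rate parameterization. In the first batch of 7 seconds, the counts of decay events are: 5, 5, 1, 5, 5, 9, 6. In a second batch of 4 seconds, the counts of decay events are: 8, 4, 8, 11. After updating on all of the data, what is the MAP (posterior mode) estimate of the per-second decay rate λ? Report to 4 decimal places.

With a Gamma(shape α, rate β) prior, the Poisson likelihood is conjugate: the posterior is Gamma(α + ΣXᵢ, β + n).
Batch 1: sum of counts S = 36 over n = 7 seconds.
After batch 1: Gamma(α+S, β+n) = Gamma(5.49+36, 1.37+7) = Gamma(41.49, 8.37).
Batch 2: sum of counts S = 31 over n = 4 seconds.
After batch 2: Gamma(α+S, β+n) = Gamma(41.49+31, 8.37+4) = Gamma(72.49, 12.37).
Mode of Gamma(α,β) for α≥1 is (α−1)/β = 71.49/12.37 = 5.7793.

5.7793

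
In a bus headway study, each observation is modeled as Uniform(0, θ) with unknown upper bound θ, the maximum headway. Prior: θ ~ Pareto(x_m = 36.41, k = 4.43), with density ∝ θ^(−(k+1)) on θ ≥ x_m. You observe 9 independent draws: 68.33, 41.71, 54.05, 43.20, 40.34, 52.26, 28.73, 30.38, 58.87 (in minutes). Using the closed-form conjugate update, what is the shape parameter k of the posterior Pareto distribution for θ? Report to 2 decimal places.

A Pareto(scale x_m, shape k) prior on the upper bound θ of Uniform(0, θ) is conjugate: posterior is Pareto(max(x_m, max xᵢ), k + n).
Sample maximum = 68.33; prior scale x_m = 36.41 → posterior scale = max = 68.33.
Posterior shape = 4.43 + 9 = 13.43.
Posterior shape k = 13.43.

13.43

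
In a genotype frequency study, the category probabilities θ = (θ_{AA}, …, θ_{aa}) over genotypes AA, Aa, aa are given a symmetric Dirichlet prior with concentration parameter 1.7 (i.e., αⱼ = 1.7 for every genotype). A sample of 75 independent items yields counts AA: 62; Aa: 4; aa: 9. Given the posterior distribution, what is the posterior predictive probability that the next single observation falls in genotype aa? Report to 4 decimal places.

The Dirichlet prior is conjugate to the Multinomial likelihood: each posterior αⱼ = prior αⱼ + observed count nⱼ.
Posterior concentration: (63.7, 5.7, 10.7), total = 80.1.
P(next = aa | data) = α_{aa}/Σα = 0.1336.

0.1336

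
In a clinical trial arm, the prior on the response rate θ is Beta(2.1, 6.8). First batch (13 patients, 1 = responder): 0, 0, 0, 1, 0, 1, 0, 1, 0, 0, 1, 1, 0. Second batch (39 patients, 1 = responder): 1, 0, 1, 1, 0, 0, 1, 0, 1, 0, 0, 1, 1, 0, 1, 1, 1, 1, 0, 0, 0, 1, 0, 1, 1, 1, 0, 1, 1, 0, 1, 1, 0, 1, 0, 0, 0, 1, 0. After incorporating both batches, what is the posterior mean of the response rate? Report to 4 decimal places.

0.4614

The Beta prior is conjugate to a Binomial/Bernoulli likelihood; the update adds successes to α and failures to β.
After batch 1: Beta(2.1+5, 6.8+8) = Beta(7.1, 14.8).
After batch 2: Beta(7.1+21, 14.8+18) = Beta(28.1, 32.8).
Posterior mean = α/(α+β) = 28.1/60.9 = 0.4614.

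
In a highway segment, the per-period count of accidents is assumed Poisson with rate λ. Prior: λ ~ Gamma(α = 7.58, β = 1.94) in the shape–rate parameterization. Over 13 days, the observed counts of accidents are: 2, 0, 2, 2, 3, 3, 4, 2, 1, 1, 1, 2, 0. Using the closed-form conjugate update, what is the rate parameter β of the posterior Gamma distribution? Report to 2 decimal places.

With a Gamma(shape α, rate β) prior, the Poisson likelihood is conjugate: the posterior is Gamma(α + ΣXᵢ, β + n).
Sum of counts S = 23 over n = 13 days.
Posterior: Gamma(α+S, β+n) = Gamma(7.58+23, 1.94+13) = Gamma(30.58, 14.94).
Posterior β = 14.94.

14.94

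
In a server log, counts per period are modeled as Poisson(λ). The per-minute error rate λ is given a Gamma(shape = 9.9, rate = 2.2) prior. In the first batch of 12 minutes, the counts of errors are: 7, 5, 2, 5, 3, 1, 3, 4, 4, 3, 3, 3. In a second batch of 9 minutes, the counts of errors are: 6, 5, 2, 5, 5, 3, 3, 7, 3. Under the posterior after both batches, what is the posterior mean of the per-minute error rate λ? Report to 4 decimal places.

3.9612

With a Gamma(shape α, rate β) prior, the Poisson likelihood is conjugate: the posterior is Gamma(α + ΣXᵢ, β + n).
Batch 1: sum of counts S = 43 over n = 12 minutes.
After batch 1: Gamma(α+S, β+n) = Gamma(9.9+43, 2.2+12) = Gamma(52.9, 14.2).
Batch 2: sum of counts S = 39 over n = 9 minutes.
After batch 2: Gamma(α+S, β+n) = Gamma(52.9+39, 14.2+9) = Gamma(91.9, 23.2).
Posterior mean = α/β = 91.9/23.2 = 3.9612.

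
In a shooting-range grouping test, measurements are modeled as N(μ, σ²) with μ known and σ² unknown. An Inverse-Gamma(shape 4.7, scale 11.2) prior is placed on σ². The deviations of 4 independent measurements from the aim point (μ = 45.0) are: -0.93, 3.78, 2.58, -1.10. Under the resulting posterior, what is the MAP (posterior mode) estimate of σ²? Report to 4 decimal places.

With known mean μ and an Inverse-Gamma(α, β) prior on σ², the Normal likelihood is conjugate: posterior is Inv-Gamma(α + n/2, β + Σ(xᵢ−μ)²/2).
Σ(xᵢ−μ)² = (-0.93)² + (3.78)² + (2.58)² + (-1.10)² = 23.0197.
Posterior: Inv-Gamma(4.7 + 4/2, 11.2 + 23.0197/2) = Inv-Gamma(6.70, 22.70985).
Mode = β/(α+1) = 22.70985/7.70 = 2.9493.

2.9493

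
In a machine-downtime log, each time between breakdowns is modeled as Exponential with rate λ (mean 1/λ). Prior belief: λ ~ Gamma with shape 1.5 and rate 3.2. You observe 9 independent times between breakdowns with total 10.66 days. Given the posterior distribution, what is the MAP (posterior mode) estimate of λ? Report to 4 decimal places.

With a Gamma(shape α, rate β) prior on the exponential rate λ, the posterior after n observations with total T = Σxᵢ is Gamma(α+n, β+T).
Posterior: Gamma(1.5+9, 3.2+10.66) = Gamma(10.5, 13.86).
Mode = (α−1)/β = 0.6854.

0.6854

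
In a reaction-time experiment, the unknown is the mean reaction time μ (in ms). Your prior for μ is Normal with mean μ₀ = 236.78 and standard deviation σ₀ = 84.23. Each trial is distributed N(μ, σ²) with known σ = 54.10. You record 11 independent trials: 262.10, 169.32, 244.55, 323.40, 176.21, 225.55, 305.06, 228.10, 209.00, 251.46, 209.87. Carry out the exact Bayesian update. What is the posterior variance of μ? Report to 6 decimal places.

For Normal data with known variance σ², a Normal(μ₀, σ₀²) prior on μ is conjugate. Posterior precision = 1/σ₀² + n/σ²; posterior mean is the precision-weighted average of μ₀ and x̄.
σ₀² = 84.23² = 7094.6929, σ² = 54.10² = 2926.81; σ² + n·σ₀² = 2926.81 + 11·7094.6929 = 80968.4319.
Posterior precision = 1/σ₀² + n/σ² = 1/7094.6929 + 11/2926.81 = (σ² + n·σ₀²)/(σ₀²σ²) = 80968.4319/(7094.6929·2926.81); posterior variance σₙ² = σ₀²σ²/(σ² + n·σ₀²) = 7094.6929·2926.81/80968.4319 = 256.455728.

256.455728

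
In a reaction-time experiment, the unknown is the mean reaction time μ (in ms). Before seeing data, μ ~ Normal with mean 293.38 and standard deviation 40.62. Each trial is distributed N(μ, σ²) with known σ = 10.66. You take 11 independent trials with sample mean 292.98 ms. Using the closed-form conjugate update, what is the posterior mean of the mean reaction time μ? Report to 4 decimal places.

For Normal data with known variance σ², a Normal(μ₀, σ₀²) prior on μ is conjugate. Posterior precision = 1/σ₀² + n/σ²; posterior mean is the precision-weighted average of μ₀ and x̄.
n·x̄ = 11·292.98 = 3222.78.
σ₀² = 40.62² = 1649.9844, σ² = 10.66² = 113.6356; σ² + n·σ₀² = 113.6356 + 11·1649.9844 = 18263.464.
Posterior mean = (μ₀/σ₀² + n·x̄/σ²)/(1/σ₀² + n/σ²) = (σ²·μ₀ + σ₀²·n·x̄)/(σ² + n·σ₀²) = (113.6356·293.38 + 1649.9844·3222.78)/18263.464 = 5350875.13696/18263.464 = 292.9825.

292.9825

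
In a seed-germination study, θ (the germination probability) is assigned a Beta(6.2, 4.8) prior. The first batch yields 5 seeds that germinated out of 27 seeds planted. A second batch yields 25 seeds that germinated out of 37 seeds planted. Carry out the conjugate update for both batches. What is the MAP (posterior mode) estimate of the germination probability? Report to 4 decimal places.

0.4822

The Beta prior is conjugate to a Binomial/Bernoulli likelihood; the update adds successes to α and failures to β.
After batch 1: Beta(6.2+5, 4.8+22) = Beta(11.2, 26.8).
After batch 2: Beta(11.2+25, 26.8+12) = Beta(36.2, 38.8).
Mode of Beta(a,b) for a,b>1 is (a−1)/(a+b−2) = 35.2/73.0 = 0.4822.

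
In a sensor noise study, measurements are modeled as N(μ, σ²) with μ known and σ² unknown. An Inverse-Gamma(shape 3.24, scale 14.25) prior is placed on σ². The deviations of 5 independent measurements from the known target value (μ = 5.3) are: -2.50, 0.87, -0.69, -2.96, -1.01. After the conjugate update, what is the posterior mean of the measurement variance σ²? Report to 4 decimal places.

With known mean μ and an Inverse-Gamma(α, β) prior on σ², the Normal likelihood is conjugate: posterior is Inv-Gamma(α + n/2, β + Σ(xᵢ−μ)²/2).
Σ(xᵢ−μ)² = (-2.50)² + (0.87)² + (-0.69)² + (-2.96)² + (-1.01)² = 17.2647.
Posterior: Inv-Gamma(3.24 + 5/2, 14.25 + 17.2647/2) = Inv-Gamma(5.74, 22.88235).
E[σ²|data] = β/(α−1) = 22.88235/4.74 = 4.8275.

4.8275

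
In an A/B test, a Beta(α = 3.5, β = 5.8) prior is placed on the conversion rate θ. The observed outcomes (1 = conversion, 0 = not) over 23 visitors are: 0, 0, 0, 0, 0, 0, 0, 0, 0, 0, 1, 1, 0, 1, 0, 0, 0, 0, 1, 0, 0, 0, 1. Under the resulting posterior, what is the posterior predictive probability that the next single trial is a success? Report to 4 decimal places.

0.2632

The Beta prior is conjugate to a Binomial/Bernoulli likelihood; the update adds successes to α and failures to β.
Posterior: Beta(α+k, β+n−k) = Beta(3.5+5, 5.8+18) = Beta(8.5, 23.8).
For a single future Bernoulli trial, P(success | data) = α/(α+β) = 0.2632.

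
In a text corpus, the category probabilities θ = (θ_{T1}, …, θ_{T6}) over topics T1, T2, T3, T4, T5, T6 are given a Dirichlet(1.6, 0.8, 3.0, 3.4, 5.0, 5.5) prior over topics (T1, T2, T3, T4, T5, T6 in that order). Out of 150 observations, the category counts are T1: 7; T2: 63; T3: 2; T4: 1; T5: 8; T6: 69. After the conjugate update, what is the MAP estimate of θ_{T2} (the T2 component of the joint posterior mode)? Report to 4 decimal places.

The Dirichlet prior is conjugate to the Multinomial likelihood: each posterior αⱼ = prior αⱼ + observed count nⱼ.
Posterior concentration: (8.6, 63.8, 5.0, 4.4, 13.0, 74.5), total = 169.3.
Joint mode component: (α_{T2}−1)/(Σα−K) = 62.8/163.3 = 0.3846.

0.3846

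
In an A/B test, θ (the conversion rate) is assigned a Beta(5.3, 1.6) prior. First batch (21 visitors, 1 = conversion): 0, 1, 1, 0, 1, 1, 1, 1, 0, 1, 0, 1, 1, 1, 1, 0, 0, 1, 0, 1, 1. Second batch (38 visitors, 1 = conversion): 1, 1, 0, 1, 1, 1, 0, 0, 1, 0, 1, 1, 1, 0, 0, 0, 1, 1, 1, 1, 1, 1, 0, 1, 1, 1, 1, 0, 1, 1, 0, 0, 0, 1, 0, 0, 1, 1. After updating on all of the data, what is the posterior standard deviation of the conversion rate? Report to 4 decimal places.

0.0580

The Beta prior is conjugate to a Binomial/Bernoulli likelihood; the update adds successes to α and failures to β.
After batch 1: Beta(5.3+14, 1.6+7) = Beta(19.3, 8.6).
After batch 2: Beta(19.3+24, 8.6+14) = Beta(43.3, 22.6).
Var = αβ/((α+β)²(α+β+1)) = 43.3·22.6/(65.9²·66.9) = 0.00336821; SD = √0.00336821 = 0.0580.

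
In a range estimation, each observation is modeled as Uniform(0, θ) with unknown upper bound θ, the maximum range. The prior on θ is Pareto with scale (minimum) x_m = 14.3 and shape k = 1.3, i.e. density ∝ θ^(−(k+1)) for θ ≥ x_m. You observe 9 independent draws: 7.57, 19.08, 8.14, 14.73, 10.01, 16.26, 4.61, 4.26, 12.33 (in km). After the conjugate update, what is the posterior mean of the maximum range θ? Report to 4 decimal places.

21.1316

A Pareto(scale x_m, shape k) prior on the upper bound θ of Uniform(0, θ) is conjugate: posterior is Pareto(max(x_m, max xᵢ), k + n).
Sample maximum = 19.08; prior scale x_m = 14.3 → posterior scale = max = 19.08.
Posterior shape = 1.3 + 9 = 10.3.
E[θ|data] = k·x_m/(k−1) = 10.3·19.08/9.3 = 21.1316.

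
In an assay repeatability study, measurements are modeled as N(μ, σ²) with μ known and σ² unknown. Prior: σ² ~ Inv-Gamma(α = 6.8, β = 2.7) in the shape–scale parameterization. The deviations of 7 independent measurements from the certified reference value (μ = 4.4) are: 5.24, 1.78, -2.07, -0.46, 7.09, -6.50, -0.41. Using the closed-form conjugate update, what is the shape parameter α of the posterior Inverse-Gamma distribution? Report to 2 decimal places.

10.30

With known mean μ and an Inverse-Gamma(α, β) prior on σ², the Normal likelihood is conjugate: posterior is Inv-Gamma(α + n/2, β + Σ(xᵢ−μ)²/2).
Σ(xᵢ−μ)² = (5.24)² + (1.78)² + (-2.07)² + (-0.46)² + (7.09)² + (-6.50)² + (-0.41)² = 127.8087.
Posterior: Inv-Gamma(6.8 + 7/2, 2.7 + 127.8087/2) = Inv-Gamma(10.30, 66.60435).
Posterior α = 10.30.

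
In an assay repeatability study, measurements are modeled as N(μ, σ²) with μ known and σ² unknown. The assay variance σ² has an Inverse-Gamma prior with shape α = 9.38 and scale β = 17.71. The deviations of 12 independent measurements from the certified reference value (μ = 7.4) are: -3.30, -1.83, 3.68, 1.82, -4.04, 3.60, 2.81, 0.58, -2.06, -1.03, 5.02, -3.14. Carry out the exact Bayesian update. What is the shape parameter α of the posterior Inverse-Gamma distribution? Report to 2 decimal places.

15.38

With known mean μ and an Inverse-Gamma(α, β) prior on σ², the Normal likelihood is conjugate: posterior is Inv-Gamma(α + n/2, β + Σ(xᵢ−μ)²/2).
Σ(xᵢ−μ)² = (-3.30)² + (-1.83)² + (3.68)² + (1.82)² + (-4.04)² + (3.60)² + (2.81)² + (0.58)² + (-2.06)² + (-1.03)² + (5.02)² + (-3.14)² = 108.9723.
Posterior: Inv-Gamma(9.38 + 12/2, 17.71 + 108.9723/2) = Inv-Gamma(15.38, 72.19615).
Posterior α = 15.38.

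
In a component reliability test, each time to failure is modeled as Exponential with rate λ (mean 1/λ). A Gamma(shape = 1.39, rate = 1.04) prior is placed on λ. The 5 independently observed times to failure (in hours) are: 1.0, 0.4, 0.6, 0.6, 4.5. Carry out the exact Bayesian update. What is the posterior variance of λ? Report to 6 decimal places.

0.096439

With a Gamma(shape α, rate β) prior on the exponential rate λ, the posterior after n observations with total T = Σxᵢ is Gamma(α+n, β+T).
Sum of observations T = 7.1 hours; n = 5.
Posterior: Gamma(1.39+5, 1.04+7.1) = Gamma(6.39, 8.14).
Var = α/β² = 0.096439.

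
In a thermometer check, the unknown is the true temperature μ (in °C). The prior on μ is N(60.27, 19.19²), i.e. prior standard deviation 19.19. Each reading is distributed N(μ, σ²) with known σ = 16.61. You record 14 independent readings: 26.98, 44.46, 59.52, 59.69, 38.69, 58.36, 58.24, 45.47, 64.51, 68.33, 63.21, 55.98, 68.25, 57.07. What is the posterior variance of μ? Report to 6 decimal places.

For Normal data with known variance σ², a Normal(μ₀, σ₀²) prior on μ is conjugate. Posterior precision = 1/σ₀² + n/σ²; posterior mean is the precision-weighted average of μ₀ and x̄.
σ₀² = 19.19² = 368.2561, σ² = 16.61² = 275.8921; σ² + n·σ₀² = 275.8921 + 14·368.2561 = 5431.4775.
Posterior precision = 1/σ₀² + n/σ² = 1/368.2561 + 14/275.8921 = (σ² + n·σ₀²)/(σ₀²σ²) = 5431.4775/(368.2561·275.8921); posterior variance σₙ² = σ₀²σ²/(σ² + n·σ₀²) = 368.2561·275.8921/5431.4775 = 18.705582.

18.705582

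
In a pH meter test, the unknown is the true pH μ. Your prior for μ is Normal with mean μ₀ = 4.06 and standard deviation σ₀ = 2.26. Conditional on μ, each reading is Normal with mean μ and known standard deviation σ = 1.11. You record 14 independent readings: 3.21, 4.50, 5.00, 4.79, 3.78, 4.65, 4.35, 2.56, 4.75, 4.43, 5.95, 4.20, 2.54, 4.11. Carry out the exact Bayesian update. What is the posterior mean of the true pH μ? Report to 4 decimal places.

For Normal data with known variance σ², a Normal(μ₀, σ₀²) prior on μ is conjugate. Posterior precision = 1/σ₀² + n/σ²; posterior mean is the precision-weighted average of μ₀ and x̄.
Σxᵢ = 3.21 + 4.50 + 5.00 + 4.79 + 3.78 + 4.65 + 4.35 + 2.56 + 4.75 + 4.43 + 5.95 + 4.20 + 2.54 + 4.11 = 58.82, so n·x̄ = 58.82.
σ₀² = 2.26² = 5.1076, σ² = 1.11² = 1.2321; σ² + n·σ₀² = 1.2321 + 14·5.1076 = 72.7385.
Posterior mean = (μ₀/σ₀² + n·x̄/σ²)/(1/σ₀² + n/σ²) = (σ²·μ₀ + σ₀²·n·x̄)/(σ² + n·σ₀²) = (1.2321·4.06 + 5.1076·58.82)/72.7385 = 305.431358/72.7385 = 4.1990.

4.1990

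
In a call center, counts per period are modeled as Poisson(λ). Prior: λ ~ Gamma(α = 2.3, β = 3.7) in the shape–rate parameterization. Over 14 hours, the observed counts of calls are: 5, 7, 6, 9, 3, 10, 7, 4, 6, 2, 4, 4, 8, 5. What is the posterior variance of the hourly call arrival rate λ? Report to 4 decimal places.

With a Gamma(shape α, rate β) prior, the Poisson likelihood is conjugate: the posterior is Gamma(α + ΣXᵢ, β + n).
Sum of counts S = 80 over n = 14 hours.
Posterior: Gamma(α+S, β+n) = Gamma(2.3+80, 3.7+14) = Gamma(82.3, 17.7).
Var = α/β² = 82.3/17.7² = 0.2627.

0.2627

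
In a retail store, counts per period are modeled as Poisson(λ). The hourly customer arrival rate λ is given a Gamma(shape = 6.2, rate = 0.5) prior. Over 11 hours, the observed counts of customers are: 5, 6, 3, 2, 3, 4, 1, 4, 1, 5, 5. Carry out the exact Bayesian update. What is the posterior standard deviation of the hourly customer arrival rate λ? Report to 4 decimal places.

0.5846

With a Gamma(shape α, rate β) prior, the Poisson likelihood is conjugate: the posterior is Gamma(α + ΣXᵢ, β + n).
Sum of counts S = 39 over n = 11 hours.
Posterior: Gamma(α+S, β+n) = Gamma(6.2+39, 0.5+11) = Gamma(45.2, 11.5).
SD = √α/β = √45.2/11.5 = 0.5846.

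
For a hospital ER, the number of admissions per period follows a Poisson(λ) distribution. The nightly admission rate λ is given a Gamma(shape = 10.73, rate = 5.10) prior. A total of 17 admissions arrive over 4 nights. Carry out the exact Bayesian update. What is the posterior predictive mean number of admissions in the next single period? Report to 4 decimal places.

3.0473

With a Gamma(shape α, rate β) prior, the Poisson likelihood is conjugate: the posterior is Gamma(α + ΣXᵢ, β + n).
Posterior: Gamma(α+S, β+n) = Gamma(10.73+17, 5.10+4) = Gamma(27.73, 9.10).
The predictive distribution for one future period is NegBinom with mean α/β = 3.0473.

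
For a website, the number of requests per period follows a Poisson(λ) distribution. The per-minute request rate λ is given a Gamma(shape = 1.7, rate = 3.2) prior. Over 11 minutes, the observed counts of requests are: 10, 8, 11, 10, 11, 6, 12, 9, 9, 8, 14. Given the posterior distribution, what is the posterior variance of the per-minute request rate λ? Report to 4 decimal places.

0.5440

With a Gamma(shape α, rate β) prior, the Poisson likelihood is conjugate: the posterior is Gamma(α + ΣXᵢ, β + n).
Sum of counts S = 108 over n = 11 minutes.
Posterior: Gamma(α+S, β+n) = Gamma(1.7+108, 3.2+11) = Gamma(109.7, 14.2).
Var = α/β² = 109.7/14.2² = 0.5440.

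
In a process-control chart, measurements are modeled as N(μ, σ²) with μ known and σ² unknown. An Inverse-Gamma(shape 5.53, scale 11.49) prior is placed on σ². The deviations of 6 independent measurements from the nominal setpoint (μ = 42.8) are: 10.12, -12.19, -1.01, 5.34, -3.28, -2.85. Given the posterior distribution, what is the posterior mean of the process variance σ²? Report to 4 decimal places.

21.4082

With known mean μ and an Inverse-Gamma(α, β) prior on σ², the Normal likelihood is conjugate: posterior is Inv-Gamma(α + n/2, β + Σ(xᵢ−μ)²/2).
Σ(xᵢ−μ)² = (10.12)² + (-12.19)² + (-1.01)² + (5.34)² + (-3.28)² + (-2.85)² = 299.4271.
Posterior: Inv-Gamma(5.53 + 6/2, 11.49 + 299.4271/2) = Inv-Gamma(8.53, 161.20355).
E[σ²|data] = β/(α−1) = 161.20355/7.53 = 21.4082.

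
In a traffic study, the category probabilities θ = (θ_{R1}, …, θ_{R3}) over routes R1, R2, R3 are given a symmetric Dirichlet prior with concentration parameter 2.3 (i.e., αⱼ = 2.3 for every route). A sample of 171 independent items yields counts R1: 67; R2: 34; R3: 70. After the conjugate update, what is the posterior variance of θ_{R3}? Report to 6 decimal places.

0.001348

The Dirichlet prior is conjugate to the Multinomial likelihood: each posterior αⱼ = prior αⱼ + observed count nⱼ.
Posterior concentration: (69.3, 36.3, 72.3), total = 177.9.
Var[θ_j] = α_j(Σα−α_j)/((Σα)²(Σα+1)) = 72.3·105.6/(177.9²·178.9) = 0.001348.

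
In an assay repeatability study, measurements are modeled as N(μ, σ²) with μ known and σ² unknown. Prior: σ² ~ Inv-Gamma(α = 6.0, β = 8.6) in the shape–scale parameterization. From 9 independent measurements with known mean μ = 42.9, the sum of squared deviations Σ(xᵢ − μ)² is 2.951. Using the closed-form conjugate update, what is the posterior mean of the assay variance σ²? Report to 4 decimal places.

With known mean μ and an Inverse-Gamma(α, β) prior on σ², the Normal likelihood is conjugate: posterior is Inv-Gamma(α + n/2, β + Σ(xᵢ−μ)²/2).
Posterior: Inv-Gamma(6.0 + 9/2, 8.6 + 2.951/2) = Inv-Gamma(10.50, 10.0755).
E[σ²|data] = β/(α−1) = 10.0755/9.50 = 1.0606.

1.0606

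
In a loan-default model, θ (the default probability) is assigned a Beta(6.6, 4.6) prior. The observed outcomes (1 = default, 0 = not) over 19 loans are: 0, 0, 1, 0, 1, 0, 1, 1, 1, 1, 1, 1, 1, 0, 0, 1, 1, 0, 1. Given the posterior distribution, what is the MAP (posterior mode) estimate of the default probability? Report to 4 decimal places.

The Beta prior is conjugate to a Binomial/Bernoulli likelihood; the update adds successes to α and failures to β.
Posterior: Beta(α+k, β+n−k) = Beta(6.6+12, 4.6+7) = Beta(18.6, 11.6).
Mode of Beta(a,b) for a,b>1 is (a−1)/(a+b−2) = 17.6/28.2 = 0.6241.

0.6241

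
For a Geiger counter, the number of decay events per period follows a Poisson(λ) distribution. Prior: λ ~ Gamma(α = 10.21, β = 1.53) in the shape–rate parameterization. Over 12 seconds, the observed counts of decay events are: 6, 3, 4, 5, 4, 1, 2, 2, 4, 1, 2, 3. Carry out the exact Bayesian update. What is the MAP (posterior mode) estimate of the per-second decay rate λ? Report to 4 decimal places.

With a Gamma(shape α, rate β) prior, the Poisson likelihood is conjugate: the posterior is Gamma(α + ΣXᵢ, β + n).
Sum of counts S = 37 over n = 12 seconds.
Posterior: Gamma(α+S, β+n) = Gamma(10.21+37, 1.53+12) = Gamma(47.21, 13.53).
Mode of Gamma(α,β) for α≥1 is (α−1)/β = 46.21/13.53 = 3.4154.

3.4154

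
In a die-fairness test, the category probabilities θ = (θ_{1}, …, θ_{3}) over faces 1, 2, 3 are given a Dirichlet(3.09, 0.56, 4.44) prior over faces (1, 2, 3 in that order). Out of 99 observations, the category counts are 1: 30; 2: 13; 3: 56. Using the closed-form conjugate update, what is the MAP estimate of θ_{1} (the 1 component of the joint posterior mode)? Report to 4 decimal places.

The Dirichlet prior is conjugate to the Multinomial likelihood: each posterior αⱼ = prior αⱼ + observed count nⱼ.
Posterior concentration: (33.09, 13.56, 60.44), total = 107.09.
Joint mode component: (α_{1}−1)/(Σα−K) = 32.09/104.09 = 0.3083.

0.3083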